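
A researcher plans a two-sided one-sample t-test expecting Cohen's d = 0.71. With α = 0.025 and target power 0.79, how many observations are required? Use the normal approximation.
n = 19

Sample size formula (one-sample t-test, normal approximation):
n = ((z_{α/2} + z_β) / d)²

z_{α/2} = 2.241 (for α = 0.025, two-sided)
z_β = 0.806 (for power = 0.79)
d = 0.71

n = ((2.241 + 0.806) / 0.71)²
n = (4.292)²
n ≈ 18.42
Round up to the next whole number: n = 19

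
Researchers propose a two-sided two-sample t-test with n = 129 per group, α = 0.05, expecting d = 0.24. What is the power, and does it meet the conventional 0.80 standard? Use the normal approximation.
Power ≈ 0.49; the study is underpowered (power < 0.80)

Power calculation (two-sample t-test, normal approximation):
z_β = d · √(n/2) - z_{α/2}
z_β = 0.24 · √(129/2) - 1.960
z_β = 0.24 · 8.031 - 1.960
z_β = -0.032

Power = Φ(z_β) = Φ(-0.032) ≈ 0.487

Effect size d = 0.24 is small by Cohen's convention (0.2/0.5/0.8).

Threshold: power ≥ 0.80 is conventionally adequate.
Power ≈ 0.49 → the study is underpowered (power < 0.80).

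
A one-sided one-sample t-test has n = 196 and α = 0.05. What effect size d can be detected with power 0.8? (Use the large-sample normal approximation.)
d ≈ 0.18

Minimum detectable effect (one-sample t-test, normal approximation):
d = (z_α + z_β) / √n
d = (1.645 + 0.842) / √196
d = 2.486 / 14.000
d ≈ 0.18

By Cohen's convention (0.2 small / 0.5 medium / 0.8 large): very small effect.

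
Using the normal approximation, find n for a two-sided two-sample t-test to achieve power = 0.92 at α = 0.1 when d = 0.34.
n = 161 per group

Sample size formula (two-sample t-test, normal approximation):
n = 2 · ((z_{α/2} + z_β) / d)²

z_{α/2} = 1.645 (for α = 0.1, two-sided)
z_β = 1.405 (for power = 0.92)
d = 0.34

n = 2 · ((1.645 + 1.405) / 0.34)²
n = 2 · (8.971)²
n ≈ 160.96
Round up to the next whole number: n = 161 per group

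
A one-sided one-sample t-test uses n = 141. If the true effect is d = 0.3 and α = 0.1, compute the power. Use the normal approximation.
Power ≈ 0.99

Power calculation (one-sample t-test, normal approximation):
z_β = d · √n - z_α
z_β = 0.3 · √141 - 1.282
z_β = 0.3 · 11.874 - 1.282
z_β = 2.281

Power = Φ(z_β) = Φ(2.281) ≈ 0.989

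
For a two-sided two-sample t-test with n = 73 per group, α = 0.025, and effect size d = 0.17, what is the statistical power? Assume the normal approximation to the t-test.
Power ≈ 0.11

Power calculation (two-sample t-test, normal approximation):
z_β = d · √(n/2) - z_{α/2}
z_β = 0.17 · √(73/2) - 2.241
z_β = 0.17 · 6.042 - 2.241
z_β = -1.214

Power = Φ(z_β) = Φ(-1.214) ≈ 0.112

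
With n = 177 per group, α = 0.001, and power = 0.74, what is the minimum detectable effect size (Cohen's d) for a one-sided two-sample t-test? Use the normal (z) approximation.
d ≈ 0.40

Minimum detectable effect (two-sample t-test, normal approximation):
d = (z_α + z_β) / √(n/2)
d = (3.090 + 0.643) / √(177/2)
d = 3.734 / 9.407
d ≈ 0.40

By Cohen's convention (0.2 small / 0.5 medium / 0.8 large): small effect.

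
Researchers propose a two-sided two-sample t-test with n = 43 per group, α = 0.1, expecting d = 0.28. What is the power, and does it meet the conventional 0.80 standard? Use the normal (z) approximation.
Power ≈ 0.36; the study is underpowered (power < 0.80)

Power calculation (two-sample t-test, normal approximation):
z_β = d · √(n/2) - z_{α/2}
z_β = 0.28 · √(43/2) - 1.645
z_β = 0.28 · 4.637 - 1.645
z_β = -0.347

Power = Φ(z_β) = Φ(-0.347) ≈ 0.364

Effect size d = 0.28 is small by Cohen's convention (0.2/0.5/0.8).

Threshold: power ≥ 0.80 is conventionally adequate.
Power ≈ 0.36 → the study is underpowered (power < 0.80).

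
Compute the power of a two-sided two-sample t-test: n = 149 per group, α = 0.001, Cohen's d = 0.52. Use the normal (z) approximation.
Power ≈ 0.88

Power calculation (two-sample t-test, normal approximation):
z_β = d · √(n/2) - z_{α/2}
z_β = 0.52 · √(149/2) - 3.291
z_β = 0.52 · 8.631 - 3.291
z_β = 1.198

Power = Φ(z_β) = Φ(1.198) ≈ 0.884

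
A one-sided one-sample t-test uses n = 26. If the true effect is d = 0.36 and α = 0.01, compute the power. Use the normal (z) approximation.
Power ≈ 0.31

Power calculation (one-sample t-test, normal approximation):
z_β = d · √n - z_α
z_β = 0.36 · √26 - 2.326
z_β = 0.36 · 5.099 - 2.326
z_β = -0.491

Power = Φ(z_β) = Φ(-0.491) ≈ 0.312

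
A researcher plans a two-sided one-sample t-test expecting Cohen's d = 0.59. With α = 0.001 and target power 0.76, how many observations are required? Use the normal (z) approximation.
n = 46

Sample size formula (one-sample t-test, normal approximation):
n = ((z_{α/2} + z_β) / d)²

z_{α/2} = 3.291 (for α = 0.001, two-sided)
z_β = 0.706 (for power = 0.76)
d = 0.59

n = ((3.291 + 0.706) / 0.59)²
n = (6.775)²
n ≈ 45.90
Round up to the next whole number: n = 46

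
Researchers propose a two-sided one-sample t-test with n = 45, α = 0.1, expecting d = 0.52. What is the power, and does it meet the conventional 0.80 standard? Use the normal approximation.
Power ≈ 0.97; the study is adequately powered (power ≥ 0.80)

Power calculation (one-sample t-test, normal approximation):
z_β = d · √n - z_{α/2}
z_β = 0.52 · √45 - 1.645
z_β = 0.52 · 6.708 - 1.645
z_β = 1.843

Power = Φ(z_β) = Φ(1.843) ≈ 0.967

Effect size d = 0.52 is medium by Cohen's convention (0.2/0.5/0.8).

Threshold: power ≥ 0.80 is conventionally adequate.
Power ≈ 0.97 → the study is adequately powered (power ≥ 0.80).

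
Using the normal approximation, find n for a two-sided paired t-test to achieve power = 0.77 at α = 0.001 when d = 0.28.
n = 208 pairs

Sample size formula (paired t-test, normal approximation):
n = ((z_{α/2} + z_β) / d)²

z_{α/2} = 3.291 (for α = 0.001, two-sided)
z_β = 0.739 (for power = 0.77)
d = 0.28

n = ((3.291 + 0.739) / 0.28)²
n = (14.393)²
n ≈ 207.16
Round up to the next whole number: n = 208 pairs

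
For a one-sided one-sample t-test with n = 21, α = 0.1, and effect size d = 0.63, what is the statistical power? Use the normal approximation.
Power ≈ 0.95

Power calculation (one-sample t-test, normal approximation):
z_β = d · √n - z_α
z_β = 0.63 · √21 - 1.282
z_β = 0.63 · 4.583 - 1.282
z_β = 1.605

Power = Φ(z_β) = Φ(1.605) ≈ 0.946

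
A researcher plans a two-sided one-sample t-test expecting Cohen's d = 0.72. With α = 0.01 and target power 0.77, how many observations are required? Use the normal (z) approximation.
n = 22

Sample size formula (one-sample t-test, normal approximation):
n = ((z_{α/2} + z_β) / d)²

z_{α/2} = 2.576 (for α = 0.01, two-sided)
z_β = 0.739 (for power = 0.77)
d = 0.72

n = ((2.576 + 0.739) / 0.72)²
n = (4.604)²
n ≈ 21.20
Round up to the next whole number: n = 22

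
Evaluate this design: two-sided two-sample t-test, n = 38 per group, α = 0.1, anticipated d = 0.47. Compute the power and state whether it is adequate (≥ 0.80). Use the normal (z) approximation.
Power ≈ 0.66; the study is underpowered (power < 0.80)

Power calculation (two-sample t-test, normal approximation):
z_β = d · √(n/2) - z_{α/2}
z_β = 0.47 · √(38/2) - 1.645
z_β = 0.47 · 4.359 - 1.645
z_β = 0.404

Power = Φ(z_β) = Φ(0.404) ≈ 0.657

Effect size d = 0.47 is small by Cohen's convention (0.2/0.5/0.8).

Threshold: power ≥ 0.80 is conventionally adequate.
Power ≈ 0.66 → the study is underpowered (power < 0.80).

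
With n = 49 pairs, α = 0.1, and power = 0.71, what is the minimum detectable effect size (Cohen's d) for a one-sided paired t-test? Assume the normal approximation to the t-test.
d ≈ 0.26

Minimum detectable effect (paired t-test, normal approximation):
d = (z_α + z_β) / √n
d = (1.282 + 0.553) / √49
d = 1.835 / 7.000
d ≈ 0.26

By Cohen's convention (0.2 small / 0.5 medium / 0.8 large): small effect.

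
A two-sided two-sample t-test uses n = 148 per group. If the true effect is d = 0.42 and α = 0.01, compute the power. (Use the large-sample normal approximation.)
Power ≈ 0.85

Power calculation (two-sample t-test, normal approximation):
z_β = d · √(n/2) - z_{α/2}
z_β = 0.42 · √(148/2) - 2.576
z_β = 0.42 · 8.602 - 2.576
z_β = 1.037

Power = Φ(z_β) = Φ(1.037) ≈ 0.850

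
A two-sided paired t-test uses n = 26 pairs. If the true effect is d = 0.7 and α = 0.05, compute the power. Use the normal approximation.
Power ≈ 0.95

Power calculation (paired t-test, normal approximation):
z_β = d · √n - z_{α/2}
z_β = 0.7 · √26 - 1.960
z_β = 0.7 · 5.099 - 1.960
z_β = 1.609

Power = Φ(z_β) = Φ(1.609) ≈ 0.946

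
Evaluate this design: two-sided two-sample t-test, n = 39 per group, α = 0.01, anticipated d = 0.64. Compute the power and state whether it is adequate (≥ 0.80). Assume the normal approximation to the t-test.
Power ≈ 0.60; the study is underpowered (power < 0.80)

Power calculation (two-sample t-test, normal approximation):
z_β = d · √(n/2) - z_{α/2}
z_β = 0.64 · √(39/2) - 2.576
z_β = 0.64 · 4.416 - 2.576
z_β = 0.250

Power = Φ(z_β) = Φ(0.250) ≈ 0.599

Effect size d = 0.64 is medium by Cohen's convention (0.2/0.5/0.8).

Threshold: power ≥ 0.80 is conventionally adequate.
Power ≈ 0.60 → the study is underpowered (power < 0.80).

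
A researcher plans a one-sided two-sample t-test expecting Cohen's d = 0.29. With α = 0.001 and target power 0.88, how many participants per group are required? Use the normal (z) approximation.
n = 433 per group

Sample size formula (two-sample t-test, normal approximation):
n = 2 · ((z_α + z_β) / d)²

z_α = 3.090 (for α = 0.001, one-sided)
z_β = 1.175 (for power = 0.88)
d = 0.29

n = 2 · ((3.090 + 1.175) / 0.29)²
n = 2 · (14.707)²
n ≈ 432.59
Round up to the next whole number: n = 433 per group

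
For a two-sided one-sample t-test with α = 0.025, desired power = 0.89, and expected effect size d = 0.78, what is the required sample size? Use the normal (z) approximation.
n = 20

Sample size formula (one-sample t-test, normal approximation):
n = ((z_{α/2} + z_β) / d)²

z_{α/2} = 2.241 (for α = 0.025, two-sided)
z_β = 1.227 (for power = 0.89)
d = 0.78

n = ((2.241 + 1.227) / 0.78)²
n = (4.446)²
n ≈ 19.77
Round up to the next whole number: n = 20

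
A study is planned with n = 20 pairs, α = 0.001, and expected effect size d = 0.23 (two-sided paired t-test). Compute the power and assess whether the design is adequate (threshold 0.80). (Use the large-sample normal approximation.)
Power ≈ 0.01; the study is underpowered (power < 0.80)

Power calculation (paired t-test, normal approximation):
z_β = d · √n - z_{α/2}
z_β = 0.23 · √20 - 3.291
z_β = 0.23 · 4.472 - 3.291
z_β = -2.262

Power = Φ(z_β) = Φ(-2.262) ≈ 0.012

Effect size d = 0.23 is small by Cohen's convention (0.2/0.5/0.8).

Threshold: power ≥ 0.80 is conventionally adequate.
Power ≈ 0.01 → the study is underpowered (power < 0.80).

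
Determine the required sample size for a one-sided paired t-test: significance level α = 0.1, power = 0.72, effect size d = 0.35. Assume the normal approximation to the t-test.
n = 29 pairs

Sample size formula (paired t-test, normal approximation):
n = ((z_α + z_β) / d)²

z_α = 1.282 (for α = 0.1, one-sided)
z_β = 0.583 (for power = 0.72)
d = 0.35

n = ((1.282 + 0.583) / 0.35)²
n = (5.329)²
n ≈ 28.40
Round up to the next whole number: n = 29 pairs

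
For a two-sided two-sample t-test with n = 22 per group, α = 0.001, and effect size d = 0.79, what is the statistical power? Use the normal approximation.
Power ≈ 0.25

Power calculation (two-sample t-test, normal approximation):
z_β = d · √(n/2) - z_{α/2}
z_β = 0.79 · √(22/2) - 3.291
z_β = 0.79 · 3.317 - 3.291
z_β = -0.670

Power = Φ(z_β) = Φ(-0.670) ≈ 0.251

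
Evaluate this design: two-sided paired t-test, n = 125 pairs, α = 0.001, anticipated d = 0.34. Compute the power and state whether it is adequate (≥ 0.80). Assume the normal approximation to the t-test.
Power ≈ 0.70; the study is underpowered (power < 0.80)

Power calculation (paired t-test, normal approximation):
z_β = d · √n - z_{α/2}
z_β = 0.34 · √125 - 3.291
z_β = 0.34 · 11.180 - 3.291
z_β = 0.511

Power = Φ(z_β) = Φ(0.511) ≈ 0.695

Effect size d = 0.34 is small by Cohen's convention (0.2/0.5/0.8).

Threshold: power ≥ 0.80 is conventionally adequate.
Power ≈ 0.70 → the study is underpowered (power < 0.80).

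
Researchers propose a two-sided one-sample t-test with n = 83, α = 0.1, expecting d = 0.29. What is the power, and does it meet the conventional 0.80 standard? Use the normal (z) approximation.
Power ≈ 0.84; the study is adequately powered (power ≥ 0.80)

Power calculation (one-sample t-test, normal approximation):
z_β = d · √n - z_{α/2}
z_β = 0.29 · √83 - 1.645
z_β = 0.29 · 9.110 - 1.645
z_β = 0.997

Power = Φ(z_β) = Φ(0.997) ≈ 0.841

Effect size d = 0.29 is small by Cohen's convention (0.2/0.5/0.8).

Threshold: power ≥ 0.80 is conventionally adequate.
Power ≈ 0.84 → the study is adequately powered (power ≥ 0.80).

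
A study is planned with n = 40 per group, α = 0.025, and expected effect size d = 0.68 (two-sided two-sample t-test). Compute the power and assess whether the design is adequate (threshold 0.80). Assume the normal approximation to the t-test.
Power ≈ 0.79; the study is underpowered (power < 0.80)

Power calculation (two-sample t-test, normal approximation):
z_β = d · √(n/2) - z_{α/2}
z_β = 0.68 · √(40/2) - 2.241
z_β = 0.68 · 4.472 - 2.241
z_β = 0.800

Power = Φ(z_β) = Φ(0.800) ≈ 0.788

Effect size d = 0.68 is medium by Cohen's convention (0.2/0.5/0.8).

Threshold: power ≥ 0.80 is conventionally adequate.
Power ≈ 0.79 → the study is underpowered (power < 0.80).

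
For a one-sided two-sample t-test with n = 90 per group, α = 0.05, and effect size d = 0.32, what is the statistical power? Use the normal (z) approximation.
Power ≈ 0.69

Power calculation (two-sample t-test, normal approximation):
z_β = d · √(n/2) - z_α
z_β = 0.32 · √(90/2) - 1.645
z_β = 0.32 · 6.708 - 1.645
z_β = 0.502

Power = Φ(z_β) = Φ(0.502) ≈ 0.692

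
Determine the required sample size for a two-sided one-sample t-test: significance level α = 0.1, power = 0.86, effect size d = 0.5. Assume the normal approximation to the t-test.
n = 30

Sample size formula (one-sample t-test, normal approximation):
n = ((z_{α/2} + z_β) / d)²

z_{α/2} = 1.645 (for α = 0.1, two-sided)
z_β = 1.080 (for power = 0.86)
d = 0.5

n = ((1.645 + 1.080) / 0.5)²
n = (5.450)²
n ≈ 29.70
Round up to the next whole number: n = 30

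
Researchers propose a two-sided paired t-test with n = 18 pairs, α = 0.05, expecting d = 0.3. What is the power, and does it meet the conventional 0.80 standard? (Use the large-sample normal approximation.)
Power ≈ 0.25; the study is underpowered (power < 0.80)

Power calculation (paired t-test, normal approximation):
z_β = d · √n - z_{α/2}
z_β = 0.3 · √18 - 1.960
z_β = 0.3 · 4.243 - 1.960
z_β = -0.687

Power = Φ(z_β) = Φ(-0.687) ≈ 0.246

Effect size d = 0.3 is small by Cohen's convention (0.2/0.5/0.8).

Threshold: power ≥ 0.80 is conventionally adequate.
Power ≈ 0.25 → the study is underpowered (power < 0.80).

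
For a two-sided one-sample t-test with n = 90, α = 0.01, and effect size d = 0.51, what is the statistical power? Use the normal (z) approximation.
Power ≈ 0.99

Power calculation (one-sample t-test, normal approximation):
z_β = d · √n - z_{α/2}
z_β = 0.51 · √90 - 2.576
z_β = 0.51 · 9.487 - 2.576
z_β = 2.262

Power = Φ(z_β) = Φ(2.262) ≈ 0.988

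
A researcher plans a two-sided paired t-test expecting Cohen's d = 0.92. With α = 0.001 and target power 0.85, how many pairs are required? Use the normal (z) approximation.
n = 23 pairs

Sample size formula (paired t-test, normal approximation):
n = ((z_{α/2} + z_β) / d)²

z_{α/2} = 3.291 (for α = 0.001, two-sided)
z_β = 1.036 (for power = 0.85)
d = 0.92

n = ((3.291 + 1.036) / 0.92)²
n = (4.703)²
n ≈ 22.12
Round up to the next whole number: n = 23 pairs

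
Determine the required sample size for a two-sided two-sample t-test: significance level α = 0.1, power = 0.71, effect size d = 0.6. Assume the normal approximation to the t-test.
n = 27 per group

Sample size formula (two-sample t-test, normal approximation):
n = 2 · ((z_{α/2} + z_β) / d)²

z_{α/2} = 1.645 (for α = 0.1, two-sided)
z_β = 0.553 (for power = 0.71)
d = 0.6

n = 2 · ((1.645 + 0.553) / 0.6)²
n = 2 · (3.663)²
n ≈ 26.84
Round up to the next whole number: n = 27 per group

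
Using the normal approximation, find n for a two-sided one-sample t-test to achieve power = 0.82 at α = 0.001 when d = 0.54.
n = 61

Sample size formula (one-sample t-test, normal approximation):
n = ((z_{α/2} + z_β) / d)²

z_{α/2} = 3.291 (for α = 0.001, two-sided)
z_β = 0.915 (for power = 0.82)
d = 0.54

n = ((3.291 + 0.915) / 0.54)²
n = (7.789)²
n ≈ 60.67
Round up to the next whole number: n = 61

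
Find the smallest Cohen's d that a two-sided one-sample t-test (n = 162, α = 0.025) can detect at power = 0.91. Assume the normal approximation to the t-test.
d ≈ 0.28

Minimum detectable effect (one-sample t-test, normal approximation):
d = (z_{α/2} + z_β) / √n
d = (2.241 + 1.341) / √162
d = 3.582 / 12.728
d ≈ 0.28

By Cohen's convention (0.2 small / 0.5 medium / 0.8 large): small effect.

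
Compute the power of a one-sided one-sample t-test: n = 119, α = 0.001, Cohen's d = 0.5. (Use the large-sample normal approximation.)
Power ≈ 0.99

Power calculation (one-sample t-test, normal approximation):
z_β = d · √n - z_α
z_β = 0.5 · √119 - 3.090
z_β = 0.5 · 10.909 - 3.090
z_β = 2.364

Power = Φ(z_β) = Φ(2.364) ≈ 0.991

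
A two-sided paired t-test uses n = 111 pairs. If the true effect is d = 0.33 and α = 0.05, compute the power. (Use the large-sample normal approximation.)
Power ≈ 0.94

Power calculation (paired t-test, normal approximation):
z_β = d · √n - z_{α/2}
z_β = 0.33 · √111 - 1.960
z_β = 0.33 · 10.536 - 1.960
z_β = 1.517

Power = Φ(z_β) = Φ(1.517) ≈ 0.935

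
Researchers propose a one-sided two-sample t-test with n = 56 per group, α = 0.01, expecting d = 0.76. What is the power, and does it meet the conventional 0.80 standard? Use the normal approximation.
Power ≈ 0.95; the study is adequately powered (power ≥ 0.80)

Power calculation (two-sample t-test, normal approximation):
z_β = d · √(n/2) - z_α
z_β = 0.76 · √(56/2) - 2.326
z_β = 0.76 · 5.292 - 2.326
z_β = 1.695

Power = Φ(z_β) = Φ(1.695) ≈ 0.955

Effect size d = 0.76 is medium by Cohen's convention (0.2/0.5/0.8).

Threshold: power ≥ 0.80 is conventionally adequate.
Power ≈ 0.95 → the study is adequately powered (power ≥ 0.80).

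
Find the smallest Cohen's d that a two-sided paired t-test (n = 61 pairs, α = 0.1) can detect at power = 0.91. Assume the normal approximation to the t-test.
d ≈ 0.38

Minimum detectable effect (paired t-test, normal approximation):
d = (z_{α/2} + z_β) / √n
d = (1.645 + 1.341) / √61
d = 2.986 / 7.810
d ≈ 0.38

By Cohen's convention (0.2 small / 0.5 medium / 0.8 large): small effect.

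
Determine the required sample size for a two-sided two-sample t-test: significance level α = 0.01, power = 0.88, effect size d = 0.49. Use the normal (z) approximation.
n = 118 per group

Sample size formula (two-sample t-test, normal approximation):
n = 2 · ((z_{α/2} + z_β) / d)²

z_{α/2} = 2.576 (for α = 0.01, two-sided)
z_β = 1.175 (for power = 0.88)
d = 0.49

n = 2 · ((2.576 + 1.175) / 0.49)²
n = 2 · (7.655)²
n ≈ 117.20
Round up to the next whole number: n = 118 per group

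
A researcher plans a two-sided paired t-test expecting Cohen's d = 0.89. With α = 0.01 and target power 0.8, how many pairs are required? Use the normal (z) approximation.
n = 15 pairs

Sample size formula (paired t-test, normal approximation):
n = ((z_{α/2} + z_β) / d)²

z_{α/2} = 2.576 (for α = 0.01, two-sided)
z_β = 0.842 (for power = 0.8)
d = 0.89

n = ((2.576 + 0.842) / 0.89)²
n = (3.840)²
n ≈ 14.75
Round up to the next whole number: n = 15 pairs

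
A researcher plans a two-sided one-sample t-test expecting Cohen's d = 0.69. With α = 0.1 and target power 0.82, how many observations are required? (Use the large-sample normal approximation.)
n = 14

Sample size formula (one-sample t-test, normal approximation):
n = ((z_{α/2} + z_β) / d)²

z_{α/2} = 1.645 (for α = 0.1, two-sided)
z_β = 0.915 (for power = 0.82)
d = 0.69

n = ((1.645 + 0.915) / 0.69)²
n = (3.710)²
n ≈ 13.76
Round up to the next whole number: n = 14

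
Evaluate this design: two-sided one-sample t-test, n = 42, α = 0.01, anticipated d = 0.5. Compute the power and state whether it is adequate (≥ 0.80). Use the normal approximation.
Power ≈ 0.75; the study is underpowered (power < 0.80)

Power calculation (one-sample t-test, normal approximation):
z_β = d · √n - z_{α/2}
z_β = 0.5 · √42 - 2.576
z_β = 0.5 · 6.481 - 2.576
z_β = 0.665

Power = Φ(z_β) = Φ(0.665) ≈ 0.747

Effect size d = 0.5 is medium by Cohen's convention (0.2/0.5/0.8).

Threshold: power ≥ 0.80 is conventionally adequate.
Power ≈ 0.75 → the study is underpowered (power < 0.80).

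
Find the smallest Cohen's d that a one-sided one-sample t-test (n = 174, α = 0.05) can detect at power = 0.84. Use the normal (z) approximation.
d ≈ 0.20

Minimum detectable effect (one-sample t-test, normal approximation):
d = (z_α + z_β) / √n
d = (1.645 + 0.994) / √174
d = 2.639 / 13.191
d ≈ 0.20

By Cohen's convention (0.2 small / 0.5 medium / 0.8 large): small effect.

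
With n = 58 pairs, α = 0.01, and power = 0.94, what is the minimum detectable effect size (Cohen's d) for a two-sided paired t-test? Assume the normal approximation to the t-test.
d ≈ 0.54

Minimum detectable effect (paired t-test, normal approximation):
d = (z_{α/2} + z_β) / √n
d = (2.576 + 1.555) / √58
d = 4.131 / 7.616
d ≈ 0.54

By Cohen's convention (0.2 small / 0.5 medium / 0.8 large): medium effect.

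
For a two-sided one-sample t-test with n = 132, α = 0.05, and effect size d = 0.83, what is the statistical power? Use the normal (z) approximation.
Power ≈ 1.00

Power calculation (one-sample t-test, normal approximation):
z_β = d · √n - z_{α/2}
z_β = 0.83 · √132 - 1.960
z_β = 0.83 · 11.489 - 1.960
z_β = 7.576

Power = Φ(z_β) = Φ(7.576) ≈ 1.000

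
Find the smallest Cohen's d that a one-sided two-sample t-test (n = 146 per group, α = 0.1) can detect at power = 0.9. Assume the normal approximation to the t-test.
d ≈ 0.30

Minimum detectable effect (two-sample t-test, normal approximation):
d = (z_α + z_β) / √(n/2)
d = (1.282 + 1.282) / √(146/2)
d = 2.563 / 8.544
d ≈ 0.30

By Cohen's convention (0.2 small / 0.5 medium / 0.8 large): small effect.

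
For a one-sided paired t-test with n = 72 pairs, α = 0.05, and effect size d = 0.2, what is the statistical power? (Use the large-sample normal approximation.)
Power ≈ 0.52

Power calculation (paired t-test, normal approximation):
z_β = d · √n - z_α
z_β = 0.2 · √72 - 1.645
z_β = 0.2 · 8.485 - 1.645
z_β = 0.052

Power = Φ(z_β) = Φ(0.052) ≈ 0.521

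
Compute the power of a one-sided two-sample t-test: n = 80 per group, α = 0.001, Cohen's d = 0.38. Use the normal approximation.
Power ≈ 0.25

Power calculation (two-sample t-test, normal approximation):
z_β = d · √(n/2) - z_α
z_β = 0.38 · √(80/2) - 3.090
z_β = 0.38 · 6.325 - 3.090
z_β = -0.687

Power = Φ(z_β) = Φ(-0.687) ≈ 0.246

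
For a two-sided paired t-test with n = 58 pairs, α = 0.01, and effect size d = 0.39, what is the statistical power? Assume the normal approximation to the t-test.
Power ≈ 0.65

Power calculation (paired t-test, normal approximation):
z_β = d · √n - z_{α/2}
z_β = 0.39 · √58 - 2.576
z_β = 0.39 · 7.616 - 2.576
z_β = 0.394

Power = Φ(z_β) = Φ(0.394) ≈ 0.653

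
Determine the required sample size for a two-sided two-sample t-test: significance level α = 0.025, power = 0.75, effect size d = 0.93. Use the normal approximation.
n = 20 per group

Sample size formula (two-sample t-test, normal approximation):
n = 2 · ((z_{α/2} + z_β) / d)²

z_{α/2} = 2.241 (for α = 0.025, two-sided)
z_β = 0.674 (for power = 0.75)
d = 0.93

n = 2 · ((2.241 + 0.674) / 0.93)²
n = 2 · (3.134)²
n ≈ 19.64
Round up to the next whole number: n = 20 per group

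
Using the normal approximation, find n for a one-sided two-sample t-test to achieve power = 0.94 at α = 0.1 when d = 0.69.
n = 34 per group

Sample size formula (two-sample t-test, normal approximation):
n = 2 · ((z_α + z_β) / d)²

z_α = 1.282 (for α = 0.1, one-sided)
z_β = 1.555 (for power = 0.94)
d = 0.69

n = 2 · ((1.282 + 1.555) / 0.69)²
n = 2 · (4.112)²
n ≈ 33.82
Round up to the next whole number: n = 34 per group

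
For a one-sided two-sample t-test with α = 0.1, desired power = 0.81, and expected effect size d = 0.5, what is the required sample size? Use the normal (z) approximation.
n = 38 per group

Sample size formula (two-sample t-test, normal approximation):
n = 2 · ((z_α + z_β) / d)²

z_α = 1.282 (for α = 0.1, one-sided)
z_β = 0.878 (for power = 0.81)
d = 0.5

n = 2 · ((1.282 + 0.878) / 0.5)²
n = 2 · (4.320)²
n ≈ 37.32
Round up to the next whole number: n = 38 per group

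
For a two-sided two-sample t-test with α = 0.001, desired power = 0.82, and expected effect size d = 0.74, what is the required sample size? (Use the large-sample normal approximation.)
n = 65 per group

Sample size formula (two-sample t-test, normal approximation):
n = 2 · ((z_{α/2} + z_β) / d)²

z_{α/2} = 3.291 (for α = 0.001, two-sided)
z_β = 0.915 (for power = 0.82)
d = 0.74

n = 2 · ((3.291 + 0.915) / 0.74)²
n = 2 · (5.684)²
n ≈ 64.62
Round up to the next whole number: n = 65 per group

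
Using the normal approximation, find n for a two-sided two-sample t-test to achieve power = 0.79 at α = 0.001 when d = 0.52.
n = 125 per group

Sample size formula (two-sample t-test, normal approximation):
n = 2 · ((z_{α/2} + z_β) / d)²

z_{α/2} = 3.291 (for α = 0.001, two-sided)
z_β = 0.806 (for power = 0.79)
d = 0.52

n = 2 · ((3.291 + 0.806) / 0.52)²
n = 2 · (7.879)²
n ≈ 124.16
Round up to the next whole number: n = 125 per group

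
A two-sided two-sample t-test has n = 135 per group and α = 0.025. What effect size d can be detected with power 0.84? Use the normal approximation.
d ≈ 0.39

Minimum detectable effect (two-sample t-test, normal approximation):
d = (z_{α/2} + z_β) / √(n/2)
d = (2.241 + 0.994) / √(135/2)
d = 3.236 / 8.216
d ≈ 0.39

By Cohen's convention (0.2 small / 0.5 medium / 0.8 large): small effect.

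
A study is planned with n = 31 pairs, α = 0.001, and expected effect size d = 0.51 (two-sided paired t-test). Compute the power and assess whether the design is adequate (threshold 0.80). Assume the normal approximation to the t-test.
Power ≈ 0.33; the study is underpowered (power < 0.80)

Power calculation (paired t-test, normal approximation):
z_β = d · √n - z_{α/2}
z_β = 0.51 · √31 - 3.291
z_β = 0.51 · 5.568 - 3.291
z_β = -0.451

Power = Φ(z_β) = Φ(-0.451) ≈ 0.326

Effect size d = 0.51 is medium by Cohen's convention (0.2/0.5/0.8).

Threshold: power ≥ 0.80 is conventionally adequate.
Power ≈ 0.33 → the study is underpowered (power < 0.80).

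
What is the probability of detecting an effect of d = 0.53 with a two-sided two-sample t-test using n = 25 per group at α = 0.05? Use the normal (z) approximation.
Power ≈ 0.47

Power calculation (two-sample t-test, normal approximation):
z_β = d · √(n/2) - z_{α/2}
z_β = 0.53 · √(25/2) - 1.960
z_β = 0.53 · 3.536 - 1.960
z_β = -0.086

Power = Φ(z_β) = Φ(-0.086) ≈ 0.466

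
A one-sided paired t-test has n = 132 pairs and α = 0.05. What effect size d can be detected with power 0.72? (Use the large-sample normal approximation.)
d ≈ 0.19

Minimum detectable effect (paired t-test, normal approximation):
d = (z_α + z_β) / √n
d = (1.645 + 0.583) / √132
d = 2.228 / 11.489
d ≈ 0.19

By Cohen's convention (0.2 small / 0.5 medium / 0.8 large): very small effect.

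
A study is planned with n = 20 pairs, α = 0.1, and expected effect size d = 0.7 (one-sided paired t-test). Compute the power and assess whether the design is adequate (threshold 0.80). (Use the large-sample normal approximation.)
Power ≈ 0.97; the study is adequately powered (power ≥ 0.80)

Power calculation (paired t-test, normal approximation):
z_β = d · √n - z_α
z_β = 0.7 · √20 - 1.282
z_β = 0.7 · 4.472 - 1.282
z_β = 1.849

Power = Φ(z_β) = Φ(1.849) ≈ 0.968

Effect size d = 0.7 is medium by Cohen's convention (0.2/0.5/0.8).

Threshold: power ≥ 0.80 is conventionally adequate.
Power ≈ 0.97 → the study is adequately powered (power ≥ 0.80).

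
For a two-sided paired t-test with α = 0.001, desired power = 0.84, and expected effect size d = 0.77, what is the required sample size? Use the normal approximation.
n = 31 pairs

Sample size formula (paired t-test, normal approximation):
n = ((z_{α/2} + z_β) / d)²

z_{α/2} = 3.291 (for α = 0.001, two-sided)
z_β = 0.994 (for power = 0.84)
d = 0.77

n = ((3.291 + 0.994) / 0.77)²
n = (5.565)²
n ≈ 30.97
Round up to the next whole number: n = 31 pairs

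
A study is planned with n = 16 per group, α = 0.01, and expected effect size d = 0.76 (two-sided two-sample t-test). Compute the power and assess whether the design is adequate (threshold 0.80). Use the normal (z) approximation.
Power ≈ 0.33; the study is underpowered (power < 0.80)

Power calculation (two-sample t-test, normal approximation):
z_β = d · √(n/2) - z_{α/2}
z_β = 0.76 · √(16/2) - 2.576
z_β = 0.76 · 2.828 - 2.576
z_β = -0.426

Power = Φ(z_β) = Φ(-0.426) ≈ 0.335

Effect size d = 0.76 is medium by Cohen's convention (0.2/0.5/0.8).

Threshold: power ≥ 0.80 is conventionally adequate.
Power ≈ 0.33 → the study is underpowered (power < 0.80).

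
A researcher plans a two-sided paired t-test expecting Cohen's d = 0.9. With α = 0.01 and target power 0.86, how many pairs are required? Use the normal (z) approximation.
n = 17 pairs

Sample size formula (paired t-test, normal approximation):
n = ((z_{α/2} + z_β) / d)²

z_{α/2} = 2.576 (for α = 0.01, two-sided)
z_β = 1.080 (for power = 0.86)
d = 0.9

n = ((2.576 + 1.080) / 0.9)²
n = (4.062)²
n ≈ 16.50
Round up to the next whole number: n = 17 pairs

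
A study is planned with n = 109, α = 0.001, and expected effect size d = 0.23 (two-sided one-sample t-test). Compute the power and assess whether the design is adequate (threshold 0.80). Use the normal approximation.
Power ≈ 0.19; the study is underpowered (power < 0.80)

Power calculation (one-sample t-test, normal approximation):
z_β = d · √n - z_{α/2}
z_β = 0.23 · √109 - 3.291
z_β = 0.23 · 10.440 - 3.291
z_β = -0.889

Power = Φ(z_β) = Φ(-0.889) ≈ 0.187

Effect size d = 0.23 is small by Cohen's convention (0.2/0.5/0.8).

Threshold: power ≥ 0.80 is conventionally adequate.
Power ≈ 0.19 → the study is underpowered (power < 0.80).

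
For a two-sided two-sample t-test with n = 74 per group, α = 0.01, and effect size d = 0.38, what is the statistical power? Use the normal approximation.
Power ≈ 0.40

Power calculation (two-sample t-test, normal approximation):
z_β = d · √(n/2) - z_{α/2}
z_β = 0.38 · √(74/2) - 2.576
z_β = 0.38 · 6.083 - 2.576
z_β = -0.264

Power = Φ(z_β) = Φ(-0.264) ≈ 0.396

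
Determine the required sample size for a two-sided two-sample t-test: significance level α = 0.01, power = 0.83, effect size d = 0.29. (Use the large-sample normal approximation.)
n = 297 per group

Sample size formula (two-sample t-test, normal approximation):
n = 2 · ((z_{α/2} + z_β) / d)²

z_{α/2} = 2.576 (for α = 0.01, two-sided)
z_β = 0.954 (for power = 0.83)
d = 0.29

n = 2 · ((2.576 + 0.954) / 0.29)²
n = 2 · (12.172)²
n ≈ 296.32
Round up to the next whole number: n = 297 per group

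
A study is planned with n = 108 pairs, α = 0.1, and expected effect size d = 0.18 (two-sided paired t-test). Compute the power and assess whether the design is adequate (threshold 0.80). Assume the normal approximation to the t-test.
Power ≈ 0.59; the study is underpowered (power < 0.80)

Power calculation (paired t-test, normal approximation):
z_β = d · √n - z_{α/2}
z_β = 0.18 · √108 - 1.645
z_β = 0.18 · 10.392 - 1.645
z_β = 0.226

Power = Φ(z_β) = Φ(0.226) ≈ 0.589

Effect size d = 0.18 is very small by Cohen's convention (0.2/0.5/0.8).

Threshold: power ≥ 0.80 is conventionally adequate.
Power ≈ 0.59 → the study is underpowered (power < 0.80).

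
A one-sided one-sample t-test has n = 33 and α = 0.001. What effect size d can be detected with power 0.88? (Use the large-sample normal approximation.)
d ≈ 0.74

Minimum detectable effect (one-sample t-test, normal approximation):
d = (z_α + z_β) / √n
d = (3.090 + 1.175) / √33
d = 4.265 / 5.745
d ≈ 0.74

By Cohen's convention (0.2 small / 0.5 medium / 0.8 large): medium effect.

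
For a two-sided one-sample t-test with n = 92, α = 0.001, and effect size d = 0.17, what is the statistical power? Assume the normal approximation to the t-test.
Power ≈ 0.05

Power calculation (one-sample t-test, normal approximation):
z_β = d · √n - z_{α/2}
z_β = 0.17 · √92 - 3.291
z_β = 0.17 · 9.592 - 3.291
z_β = -1.660

Power = Φ(z_β) = Φ(-1.660) ≈ 0.048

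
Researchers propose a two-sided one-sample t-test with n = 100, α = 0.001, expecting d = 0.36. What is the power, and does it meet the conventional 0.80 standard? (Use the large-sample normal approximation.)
Power ≈ 0.62; the study is underpowered (power < 0.80)

Power calculation (one-sample t-test, normal approximation):
z_β = d · √n - z_{α/2}
z_β = 0.36 · √100 - 3.291
z_β = 0.36 · 10.000 - 3.291
z_β = 0.309

Power = Φ(z_β) = Φ(0.309) ≈ 0.622

Effect size d = 0.36 is small by Cohen's convention (0.2/0.5/0.8).

Threshold: power ≥ 0.80 is conventionally adequate.
Power ≈ 0.62 → the study is underpowered (power < 0.80).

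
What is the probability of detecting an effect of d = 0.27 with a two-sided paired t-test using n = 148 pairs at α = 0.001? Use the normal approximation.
Power ≈ 0.50

Power calculation (paired t-test, normal approximation):
z_β = d · √n - z_{α/2}
z_β = 0.27 · √148 - 3.291
z_β = 0.27 · 12.166 - 3.291
z_β = -0.006

Power = Φ(z_β) = Φ(-0.006) ≈ 0.498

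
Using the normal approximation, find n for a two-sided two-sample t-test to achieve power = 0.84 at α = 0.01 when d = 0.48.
n = 111 per group

Sample size formula (two-sample t-test, normal approximation):
n = 2 · ((z_{α/2} + z_β) / d)²

z_{α/2} = 2.576 (for α = 0.01, two-sided)
z_β = 0.994 (for power = 0.84)
d = 0.48

n = 2 · ((2.576 + 0.994) / 0.48)²
n = 2 · (7.438)²
n ≈ 110.65
Round up to the next whole number: n = 111 per group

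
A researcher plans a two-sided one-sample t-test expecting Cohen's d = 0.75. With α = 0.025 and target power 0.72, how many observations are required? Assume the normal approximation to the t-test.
n = 15

Sample size formula (one-sample t-test, normal approximation):
n = ((z_{α/2} + z_β) / d)²

z_{α/2} = 2.241 (for α = 0.025, two-sided)
z_β = 0.583 (for power = 0.72)
d = 0.75

n = ((2.241 + 0.583) / 0.75)²
n = (3.765)²
n ≈ 14.18
Round up to the next whole number: n = 15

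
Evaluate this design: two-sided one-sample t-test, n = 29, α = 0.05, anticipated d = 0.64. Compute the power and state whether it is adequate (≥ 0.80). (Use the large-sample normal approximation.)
Power ≈ 0.93; the study is adequately powered (power ≥ 0.80)

Power calculation (one-sample t-test, normal approximation):
z_β = d · √n - z_{α/2}
z_β = 0.64 · √29 - 1.960
z_β = 0.64 · 5.385 - 1.960
z_β = 1.487

Power = Φ(z_β) = Φ(1.487) ≈ 0.931

Effect size d = 0.64 is medium by Cohen's convention (0.2/0.5/0.8).

Threshold: power ≥ 0.80 is conventionally adequate.
Power ≈ 0.93 → the study is adequately powered (power ≥ 0.80).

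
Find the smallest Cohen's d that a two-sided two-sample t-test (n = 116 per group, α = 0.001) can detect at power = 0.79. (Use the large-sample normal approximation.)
d ≈ 0.54

Minimum detectable effect (two-sample t-test, normal approximation):
d = (z_{α/2} + z_β) / √(n/2)
d = (3.291 + 0.806) / √(116/2)
d = 4.097 / 7.616
d ≈ 0.54

By Cohen's convention (0.2 small / 0.5 medium / 0.8 large): medium effect.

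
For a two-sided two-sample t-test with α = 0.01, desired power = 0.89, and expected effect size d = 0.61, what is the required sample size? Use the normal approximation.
n = 78 per group

Sample size formula (two-sample t-test, normal approximation):
n = 2 · ((z_{α/2} + z_β) / d)²

z_{α/2} = 2.576 (for α = 0.01, two-sided)
z_β = 1.227 (for power = 0.89)
d = 0.61

n = 2 · ((2.576 + 1.227) / 0.61)²
n = 2 · (6.234)²
n ≈ 77.73
Round up to the next whole number: n = 78 per group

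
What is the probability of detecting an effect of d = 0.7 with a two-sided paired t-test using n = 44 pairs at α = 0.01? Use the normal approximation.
Power ≈ 0.98

Power calculation (paired t-test, normal approximation):
z_β = d · √n - z_{α/2}
z_β = 0.7 · √44 - 2.576
z_β = 0.7 · 6.633 - 2.576
z_β = 2.067

Power = Φ(z_β) = Φ(2.067) ≈ 0.981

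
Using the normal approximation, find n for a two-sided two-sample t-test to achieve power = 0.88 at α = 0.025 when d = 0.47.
n = 106 per group

Sample size formula (two-sample t-test, normal approximation):
n = 2 · ((z_{α/2} + z_β) / d)²

z_{α/2} = 2.241 (for α = 0.025, two-sided)
z_β = 1.175 (for power = 0.88)
d = 0.47

n = 2 · ((2.241 + 1.175) / 0.47)²
n = 2 · (7.268)²
n ≈ 105.65
Round up to the next whole number: n = 106 per group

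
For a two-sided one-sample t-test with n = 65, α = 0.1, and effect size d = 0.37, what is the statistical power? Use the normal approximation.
Power ≈ 0.91

Power calculation (one-sample t-test, normal approximation):
z_β = d · √n - z_{α/2}
z_β = 0.37 · √65 - 1.645
z_β = 0.37 · 8.062 - 1.645
z_β = 1.338

Power = Φ(z_β) = Φ(1.338) ≈ 0.910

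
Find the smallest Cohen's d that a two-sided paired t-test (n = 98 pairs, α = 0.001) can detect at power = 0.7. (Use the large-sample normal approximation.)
d ≈ 0.39

Minimum detectable effect (paired t-test, normal approximation):
d = (z_{α/2} + z_β) / √n
d = (3.291 + 0.524) / √98
d = 3.815 / 9.899
d ≈ 0.39

By Cohen's convention (0.2 small / 0.5 medium / 0.8 large): small effect.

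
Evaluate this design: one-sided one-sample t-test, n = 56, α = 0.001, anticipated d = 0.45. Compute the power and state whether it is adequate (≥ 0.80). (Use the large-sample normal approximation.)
Power ≈ 0.61; the study is underpowered (power < 0.80)

Power calculation (one-sample t-test, normal approximation):
z_β = d · √n - z_α
z_β = 0.45 · √56 - 3.090
z_β = 0.45 · 7.483 - 3.090
z_β = 0.277

Power = Φ(z_β) = Φ(0.277) ≈ 0.609

Effect size d = 0.45 is small by Cohen's convention (0.2/0.5/0.8).

Threshold: power ≥ 0.80 is conventionally adequate.
Power ≈ 0.61 → the study is underpowered (power < 0.80).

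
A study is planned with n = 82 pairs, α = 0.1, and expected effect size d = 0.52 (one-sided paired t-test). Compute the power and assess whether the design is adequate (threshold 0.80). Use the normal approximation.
Power ≈ 1.00; the study is adequately powered (power ≥ 0.80)

Power calculation (paired t-test, normal approximation):
z_β = d · √n - z_α
z_β = 0.52 · √82 - 1.282
z_β = 0.52 · 9.055 - 1.282
z_β = 3.427

Power = Φ(z_β) = Φ(3.427) ≈ 1.000

Effect size d = 0.52 is medium by Cohen's convention (0.2/0.5/0.8).

Threshold: power ≥ 0.80 is conventionally adequate.
Power ≈ 1.00 → the study is adequately powered (power ≥ 0.80).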